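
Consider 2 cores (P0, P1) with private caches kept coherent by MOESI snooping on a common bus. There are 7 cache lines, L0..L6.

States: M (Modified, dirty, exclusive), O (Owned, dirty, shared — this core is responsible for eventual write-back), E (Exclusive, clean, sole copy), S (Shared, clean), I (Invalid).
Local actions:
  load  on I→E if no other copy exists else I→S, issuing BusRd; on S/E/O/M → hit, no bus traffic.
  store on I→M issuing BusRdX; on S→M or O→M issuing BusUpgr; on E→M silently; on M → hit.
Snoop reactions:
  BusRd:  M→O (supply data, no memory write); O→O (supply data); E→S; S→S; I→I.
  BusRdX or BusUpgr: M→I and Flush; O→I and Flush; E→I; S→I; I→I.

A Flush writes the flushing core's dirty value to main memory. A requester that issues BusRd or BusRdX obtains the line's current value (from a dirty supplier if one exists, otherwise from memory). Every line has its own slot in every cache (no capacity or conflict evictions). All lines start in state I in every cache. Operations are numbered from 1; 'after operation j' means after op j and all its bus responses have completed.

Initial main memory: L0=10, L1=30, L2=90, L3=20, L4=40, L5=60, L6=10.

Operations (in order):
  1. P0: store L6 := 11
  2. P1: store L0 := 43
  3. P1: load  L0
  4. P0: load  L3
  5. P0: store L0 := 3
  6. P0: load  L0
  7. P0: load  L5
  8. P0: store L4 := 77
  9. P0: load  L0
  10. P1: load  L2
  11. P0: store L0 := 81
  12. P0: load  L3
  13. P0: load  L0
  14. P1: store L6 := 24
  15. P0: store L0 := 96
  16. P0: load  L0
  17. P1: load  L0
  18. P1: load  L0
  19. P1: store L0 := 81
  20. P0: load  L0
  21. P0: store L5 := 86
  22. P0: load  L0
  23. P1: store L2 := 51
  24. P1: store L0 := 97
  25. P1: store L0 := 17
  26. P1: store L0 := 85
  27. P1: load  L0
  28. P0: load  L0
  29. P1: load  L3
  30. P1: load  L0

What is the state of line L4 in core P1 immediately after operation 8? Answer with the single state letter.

state = I

1. P0: store L6 := 11  bus=[BusRdX]  L6: P0=M P1=I  mem[L6]=10
2. P1: store L0 := 43  bus=[BusRdX]  L0: P0=I P1=M  mem[L0]=10
3. P1: load  L0  bus=[-]  L0: P0=I P1=M  mem[L0]=10
4. P0: load  L3  bus=[BusRd]  L3: P0=E P1=I  mem[L3]=20
5. P0: store L0 := 3  bus=[BusRdX,Flush]  L0: P0=M P1=I  mem[L0]=43
6. P0: load  L0  bus=[-]  L0: P0=M P1=I  mem[L0]=43
7. P0: load  L5  bus=[BusRd]  L5: P0=E P1=I  mem[L5]=60
8. P0: store L4 := 77  bus=[BusRdX]  L4: P0=M P1=I  mem[L4]=40
9. P0: load  L0  bus=[-]  L0: P0=M P1=I  mem[L0]=43
10. P1: load  L2  bus=[BusRd]  L2: P0=I P1=E  mem[L2]=90
11. P0: store L0 := 81  bus=[-]  L0: P0=M P1=I  mem[L0]=43
12. P0: load  L3  bus=[-]  L3: P0=E P1=I  mem[L3]=20
13. P0: load  L0  bus=[-]  L0: P0=M P1=I  mem[L0]=43
14. P1: store L6 := 24  bus=[BusRdX,Flush]  L6: P0=I P1=M  mem[L6]=11
15. P0: store L0 := 96  bus=[-]  L0: P0=M P1=I  mem[L0]=43
16. P0: load  L0  bus=[-]  L0: P0=M P1=I  mem[L0]=43
17. P1: load  L0  bus=[BusRd]  L0: P0=O P1=S  mem[L0]=43
18. P1: load  L0  bus=[-]  L0: P0=O P1=S  mem[L0]=43
19. P1: store L0 := 81  bus=[BusUpgr,Flush]  L0: P0=I P1=M  mem[L0]=96
20. P0: load  L0  bus=[BusRd]  L0: P0=S P1=O  mem[L0]=96
21. P0: store L5 := 86  bus=[-]  L5: P0=M P1=I  mem[L5]=60
22. P0: load  L0  bus=[-]  L0: P0=S P1=O  mem[L0]=96
23. P1: store L2 := 51  bus=[-]  L2: P0=I P1=M  mem[L2]=90
24. P1: store L0 := 97  bus=[BusUpgr]  L0: P0=I P1=M  mem[L0]=96
25. P1: store L0 := 17  bus=[-]  L0: P0=I P1=M  mem[L0]=96
26. P1: store L0 := 85  bus=[-]  L0: P0=I P1=M  mem[L0]=96
27. P1: load  L0  bus=[-]  L0: P0=I P1=M  mem[L0]=96
28. P0: load  L0  bus=[BusRd]  L0: P0=S P1=O  mem[L0]=96
29. P1: load  L3  bus=[BusRd]  L3: P0=S P1=S  mem[L3]=20
30. P1: load  L0  bus=[-]  L0: P0=S P1=O  mem[L0]=96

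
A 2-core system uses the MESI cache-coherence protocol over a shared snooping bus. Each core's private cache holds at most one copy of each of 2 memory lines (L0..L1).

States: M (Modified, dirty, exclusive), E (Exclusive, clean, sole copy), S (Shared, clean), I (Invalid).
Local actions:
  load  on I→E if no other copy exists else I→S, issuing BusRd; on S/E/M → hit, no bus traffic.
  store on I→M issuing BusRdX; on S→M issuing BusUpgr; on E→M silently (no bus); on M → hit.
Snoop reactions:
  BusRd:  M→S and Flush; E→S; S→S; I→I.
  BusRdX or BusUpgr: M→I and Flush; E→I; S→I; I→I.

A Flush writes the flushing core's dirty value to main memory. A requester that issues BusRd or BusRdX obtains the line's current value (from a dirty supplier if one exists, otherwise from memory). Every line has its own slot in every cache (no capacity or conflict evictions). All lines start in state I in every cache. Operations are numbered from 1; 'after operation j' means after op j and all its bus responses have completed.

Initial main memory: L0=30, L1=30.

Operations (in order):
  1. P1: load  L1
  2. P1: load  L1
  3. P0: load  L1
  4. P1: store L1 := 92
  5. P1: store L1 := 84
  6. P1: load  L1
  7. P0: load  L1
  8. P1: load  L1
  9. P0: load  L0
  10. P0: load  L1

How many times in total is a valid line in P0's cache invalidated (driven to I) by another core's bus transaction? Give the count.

step 1: P1: load  L1  ⟶  IE  (L1)  txn=BusRd  M[L1]=30
step 2: P1: load  L1  ⟶  IE  (L1)  txn=∅  M[L1]=30
step 3: P0: load  L1  ⟶  SS  (L1)  txn=BusRd  M[L1]=30
step 4: P1: store L1 := 92  ⟶  IM  (L1)  txn=BusUpgr  M[L1]=30
step 5: P1: store L1 := 84  ⟶  IM  (L1)  txn=∅  M[L1]=30
step 6: P1: load  L1  ⟶  IM  (L1)  txn=∅  M[L1]=30
step 7: P0: load  L1  ⟶  SS  (L1)  txn=BusRd+Flush  M[L1]=84
step 8: P1: load  L1  ⟶  SS  (L1)  txn=∅  M[L1]=84
step 9: P0: load  L0  ⟶  EI  (L0)  txn=BusRd  M[L0]=30
step 10: P0: load  L1  ⟶  SS  (L1)  txn=∅  M[L1]=84

invalidations = 1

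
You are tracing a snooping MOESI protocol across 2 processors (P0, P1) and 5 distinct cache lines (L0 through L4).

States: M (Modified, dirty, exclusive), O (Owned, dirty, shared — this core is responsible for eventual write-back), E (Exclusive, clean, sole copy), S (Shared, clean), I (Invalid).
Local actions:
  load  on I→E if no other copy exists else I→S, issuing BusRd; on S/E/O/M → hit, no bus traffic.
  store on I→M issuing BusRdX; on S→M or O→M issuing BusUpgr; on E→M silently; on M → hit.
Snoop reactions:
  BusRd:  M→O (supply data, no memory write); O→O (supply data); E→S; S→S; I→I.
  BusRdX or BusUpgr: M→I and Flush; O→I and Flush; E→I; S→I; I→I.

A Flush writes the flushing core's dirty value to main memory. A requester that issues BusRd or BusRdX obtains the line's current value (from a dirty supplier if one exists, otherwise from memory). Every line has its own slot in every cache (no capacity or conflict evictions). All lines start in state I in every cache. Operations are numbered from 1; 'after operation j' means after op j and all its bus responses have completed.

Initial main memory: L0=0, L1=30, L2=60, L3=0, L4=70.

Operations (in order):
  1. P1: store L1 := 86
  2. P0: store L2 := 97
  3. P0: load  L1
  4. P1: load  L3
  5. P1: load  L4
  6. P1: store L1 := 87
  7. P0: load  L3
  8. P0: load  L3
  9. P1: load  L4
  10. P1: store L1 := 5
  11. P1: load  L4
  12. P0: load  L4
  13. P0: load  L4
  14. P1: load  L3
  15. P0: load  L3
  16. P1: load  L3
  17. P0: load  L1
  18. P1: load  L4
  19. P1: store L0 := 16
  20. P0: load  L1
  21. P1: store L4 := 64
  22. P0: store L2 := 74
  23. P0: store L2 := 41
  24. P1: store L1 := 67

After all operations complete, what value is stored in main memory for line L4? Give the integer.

step 1: P1: store L1 := 86  ⟶  IM  (L1)  txn=BusRdX  M[L1]=30
step 2: P0: store L2 := 97  ⟶  MI  (L2)  txn=BusRdX  M[L2]=60
step 3: P0: load  L1  ⟶  SO  (L1)  txn=BusRd  M[L1]=30
step 4: P1: load  L3  ⟶  IE  (L3)  txn=BusRd  M[L3]=0
step 5: P1: load  L4  ⟶  IE  (L4)  txn=BusRd  M[L4]=70
step 6: P1: store L1 := 87  ⟶  IM  (L1)  txn=BusUpgr  M[L1]=30
step 7: P0: load  L3  ⟶  SS  (L3)  txn=BusRd  M[L3]=0
step 8: P0: load  L3  ⟶  SS  (L3)  txn=∅  M[L3]=0
step 9: P1: load  L4  ⟶  IE  (L4)  txn=∅  M[L4]=70
step 10: P1: store L1 := 5  ⟶  IM  (L1)  txn=∅  M[L1]=30
step 11: P1: load  L4  ⟶  IE  (L4)  txn=∅  M[L4]=70
step 12: P0: load  L4  ⟶  SS  (L4)  txn=BusRd  M[L4]=70
step 13: P0: load  L4  ⟶  SS  (L4)  txn=∅  M[L4]=70
step 14: P1: load  L3  ⟶  SS  (L3)  txn=∅  M[L3]=0
step 15: P0: load  L3  ⟶  SS  (L3)  txn=∅  M[L3]=0
step 16: P1: load  L3  ⟶  SS  (L3)  txn=∅  M[L3]=0
step 17: P0: load  L1  ⟶  SO  (L1)  txn=BusRd  M[L1]=30
step 18: P1: load  L4  ⟶  SS  (L4)  txn=∅  M[L4]=70
step 19: P1: store L0 := 16  ⟶  IM  (L0)  txn=BusRdX  M[L0]=0
step 20: P0: load  L1  ⟶  SO  (L1)  txn=∅  M[L1]=30
step 21: P1: store L4 := 64  ⟶  IM  (L4)  txn=BusUpgr  M[L4]=70
step 22: P0: store L2 := 74  ⟶  MI  (L2)  txn=∅  M[L2]=60
step 23: P0: store L2 := 41  ⟶  MI  (L2)  txn=∅  M[L2]=60
step 24: P1: store L1 := 67  ⟶  IM  (L1)  txn=BusUpgr  M[L1]=30

memory[L4] = 70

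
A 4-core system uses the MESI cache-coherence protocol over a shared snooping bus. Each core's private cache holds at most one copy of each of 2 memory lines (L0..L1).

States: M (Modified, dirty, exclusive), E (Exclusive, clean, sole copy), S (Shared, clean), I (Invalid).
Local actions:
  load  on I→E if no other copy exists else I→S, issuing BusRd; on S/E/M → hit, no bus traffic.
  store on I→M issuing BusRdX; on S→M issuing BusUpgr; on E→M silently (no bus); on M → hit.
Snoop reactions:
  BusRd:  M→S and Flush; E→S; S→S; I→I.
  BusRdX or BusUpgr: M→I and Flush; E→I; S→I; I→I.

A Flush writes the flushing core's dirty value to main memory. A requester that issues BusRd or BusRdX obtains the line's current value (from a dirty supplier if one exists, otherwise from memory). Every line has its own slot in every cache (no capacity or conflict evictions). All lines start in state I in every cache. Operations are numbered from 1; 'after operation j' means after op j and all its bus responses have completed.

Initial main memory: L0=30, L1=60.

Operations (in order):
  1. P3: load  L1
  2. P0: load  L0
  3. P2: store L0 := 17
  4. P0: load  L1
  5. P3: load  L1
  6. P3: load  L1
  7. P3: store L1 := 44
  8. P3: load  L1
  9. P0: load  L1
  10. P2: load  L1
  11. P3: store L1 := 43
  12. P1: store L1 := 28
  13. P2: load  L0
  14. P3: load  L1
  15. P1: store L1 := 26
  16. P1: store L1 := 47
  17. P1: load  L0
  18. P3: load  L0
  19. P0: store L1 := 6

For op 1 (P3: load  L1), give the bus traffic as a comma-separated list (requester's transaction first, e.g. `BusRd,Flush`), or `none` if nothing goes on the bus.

  op1 P3: load  L1 → I/I/I/E on L1; bus BusRd; mem=60
  op2 P0: load  L0 → E/I/I/I on L0; bus BusRd; mem=30
  op3 P2: store L0 := 17 → I/I/M/I on L0; bus BusRdX; mem=30
  op4 P0: load  L1 → S/I/I/S on L1; bus BusRd; mem=60
  op5 P3: load  L1 → S/I/I/S on L1; bus (none); mem=60
  op6 P3: load  L1 → S/I/I/S on L1; bus (none); mem=60
  op7 P3: store L1 := 44 → I/I/I/M on L1; bus BusUpgr; mem=60
  op8 P3: load  L1 → I/I/I/M on L1; bus (none); mem=60
  op9 P0: load  L1 → S/I/I/S on L1; bus BusRd Flush; mem=44
  op10 P2: load  L1 → S/I/S/S on L1; bus BusRd; mem=44
  op11 P3: store L1 := 43 → I/I/I/M on L1; bus BusUpgr; mem=44
  op12 P1: store L1 := 28 → I/M/I/I on L1; bus BusRdX Flush; mem=43
  op13 P2: load  L0 → I/I/M/I on L0; bus (none); mem=30
  op14 P3: load  L1 → I/S/I/S on L1; bus BusRd Flush; mem=28
  op15 P1: store L1 := 26 → I/M/I/I on L1; bus BusUpgr; mem=28
  op16 P1: store L1 := 47 → I/M/I/I on L1; bus (none); mem=28
  op17 P1: load  L0 → I/S/S/I on L0; bus BusRd Flush; mem=17
  op18 P3: load  L0 → I/S/S/S on L0; bus BusRd; mem=17
  op19 P0: store L1 := 6 → M/I/I/I on L1; bus BusRdX Flush; mem=47

bus = BusRd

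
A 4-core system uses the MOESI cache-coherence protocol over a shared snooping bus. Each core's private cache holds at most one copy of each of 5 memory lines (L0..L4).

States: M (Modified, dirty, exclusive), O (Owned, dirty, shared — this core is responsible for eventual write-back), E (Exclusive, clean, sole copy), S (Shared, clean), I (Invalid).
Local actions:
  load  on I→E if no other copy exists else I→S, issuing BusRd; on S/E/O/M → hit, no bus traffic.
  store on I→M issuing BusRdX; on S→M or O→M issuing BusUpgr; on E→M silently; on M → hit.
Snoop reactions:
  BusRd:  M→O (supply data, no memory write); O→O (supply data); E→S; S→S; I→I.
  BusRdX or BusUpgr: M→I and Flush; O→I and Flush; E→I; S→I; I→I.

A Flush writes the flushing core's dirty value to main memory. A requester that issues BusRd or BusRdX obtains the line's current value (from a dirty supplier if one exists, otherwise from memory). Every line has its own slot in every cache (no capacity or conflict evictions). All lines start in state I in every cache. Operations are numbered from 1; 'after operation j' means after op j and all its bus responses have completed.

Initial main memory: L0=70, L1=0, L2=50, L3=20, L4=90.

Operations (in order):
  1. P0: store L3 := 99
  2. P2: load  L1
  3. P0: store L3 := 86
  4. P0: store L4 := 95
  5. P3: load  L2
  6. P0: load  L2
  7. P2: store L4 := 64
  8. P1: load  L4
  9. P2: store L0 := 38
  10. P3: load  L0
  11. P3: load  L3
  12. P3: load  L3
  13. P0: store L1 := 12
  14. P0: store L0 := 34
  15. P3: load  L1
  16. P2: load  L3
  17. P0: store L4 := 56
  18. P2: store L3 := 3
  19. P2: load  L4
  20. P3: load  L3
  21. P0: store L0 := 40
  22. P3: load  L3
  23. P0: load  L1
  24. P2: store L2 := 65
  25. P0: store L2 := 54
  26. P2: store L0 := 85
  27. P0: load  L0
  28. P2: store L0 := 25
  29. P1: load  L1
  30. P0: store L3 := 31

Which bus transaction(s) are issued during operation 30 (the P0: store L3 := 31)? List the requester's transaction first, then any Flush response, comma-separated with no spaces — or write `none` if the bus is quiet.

bus = BusRdX,Flush

step 1: P0: store L3 := 99  ⟶  MIII  (L3)  txn=BusRdX  M[L3]=20
step 2: P2: load  L1  ⟶  IIEI  (L1)  txn=BusRd  M[L1]=0
step 3: P0: store L3 := 86  ⟶  MIII  (L3)  txn=∅  M[L3]=20
step 4: P0: store L4 := 95  ⟶  MIII  (L4)  txn=BusRdX  M[L4]=90
step 5: P3: load  L2  ⟶  IIIE  (L2)  txn=BusRd  M[L2]=50
step 6: P0: load  L2  ⟶  SIIS  (L2)  txn=BusRd  M[L2]=50
step 7: P2: store L4 := 64  ⟶  IIMI  (L4)  txn=BusRdX+Flush  M[L4]=95
step 8: P1: load  L4  ⟶  ISOI  (L4)  txn=BusRd  M[L4]=95
step 9: P2: store L0 := 38  ⟶  IIMI  (L0)  txn=BusRdX  M[L0]=70
step 10: P3: load  L0  ⟶  IIOS  (L0)  txn=BusRd  M[L0]=70
step 11: P3: load  L3  ⟶  OIIS  (L3)  txn=BusRd  M[L3]=20
step 12: P3: load  L3  ⟶  OIIS  (L3)  txn=∅  M[L3]=20
step 13: P0: store L1 := 12  ⟶  MIII  (L1)  txn=BusRdX  M[L1]=0
step 14: P0: store L0 := 34  ⟶  MIII  (L0)  txn=BusRdX+Flush  M[L0]=38
step 15: P3: load  L1  ⟶  OIIS  (L1)  txn=BusRd  M[L1]=0
step 16: P2: load  L3  ⟶  OISS  (L3)  txn=BusRd  M[L3]=20
step 17: P0: store L4 := 56  ⟶  MIII  (L4)  txn=BusRdX+Flush  M[L4]=64
step 18: P2: store L3 := 3  ⟶  IIMI  (L3)  txn=BusUpgr+Flush  M[L3]=86
step 19: P2: load  L4  ⟶  OISI  (L4)  txn=BusRd  M[L4]=64
step 20: P3: load  L3  ⟶  IIOS  (L3)  txn=BusRd  M[L3]=86
step 21: P0: store L0 := 40  ⟶  MIII  (L0)  txn=∅  M[L0]=38
step 22: P3: load  L3  ⟶  IIOS  (L3)  txn=∅  M[L3]=86
step 23: P0: load  L1  ⟶  OIIS  (L1)  txn=∅  M[L1]=0
step 24: P2: store L2 := 65  ⟶  IIMI  (L2)  txn=BusRdX  M[L2]=50
step 25: P0: store L2 := 54  ⟶  MIII  (L2)  txn=BusRdX+Flush  M[L2]=65
step 26: P2: store L0 := 85  ⟶  IIMI  (L0)  txn=BusRdX+Flush  M[L0]=40
step 27: P0: load  L0  ⟶  SIOI  (L0)  txn=BusRd  M[L0]=40
step 28: P2: store L0 := 25  ⟶  IIMI  (L0)  txn=BusUpgr  M[L0]=40
step 29: P1: load  L1  ⟶  OSIS  (L1)  txn=BusRd  M[L1]=0
step 30: P0: store L3 := 31  ⟶  MIII  (L3)  txn=BusRdX+Flush  M[L3]=3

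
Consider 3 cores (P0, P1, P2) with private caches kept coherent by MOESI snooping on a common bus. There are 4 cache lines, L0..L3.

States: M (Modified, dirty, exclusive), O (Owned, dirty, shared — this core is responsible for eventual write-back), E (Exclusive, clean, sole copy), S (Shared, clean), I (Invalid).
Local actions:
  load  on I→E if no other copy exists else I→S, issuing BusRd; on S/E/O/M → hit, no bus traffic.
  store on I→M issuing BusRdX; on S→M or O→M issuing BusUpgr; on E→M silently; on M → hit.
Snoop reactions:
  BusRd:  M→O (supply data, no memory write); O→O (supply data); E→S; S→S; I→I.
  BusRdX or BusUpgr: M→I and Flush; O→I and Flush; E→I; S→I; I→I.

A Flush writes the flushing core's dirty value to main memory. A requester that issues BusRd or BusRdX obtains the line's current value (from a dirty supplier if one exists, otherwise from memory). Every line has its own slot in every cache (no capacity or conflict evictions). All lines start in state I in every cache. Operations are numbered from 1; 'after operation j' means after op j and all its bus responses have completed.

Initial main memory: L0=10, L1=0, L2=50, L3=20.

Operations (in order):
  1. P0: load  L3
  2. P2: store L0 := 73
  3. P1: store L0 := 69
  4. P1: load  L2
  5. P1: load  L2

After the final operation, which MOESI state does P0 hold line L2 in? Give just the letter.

state = I

  op1 P0: load  L3 → E/I/I on L3; bus BusRd; mem=20
  op2 P2: store L0 := 73 → I/I/M on L0; bus BusRdX; mem=10
  op3 P1: store L0 := 69 → I/M/I on L0; bus BusRdX Flush; mem=73
  op4 P1: load  L2 → I/E/I on L2; bus BusRd; mem=50
  op5 P1: load  L2 → I/E/I on L2; bus (none); mem=50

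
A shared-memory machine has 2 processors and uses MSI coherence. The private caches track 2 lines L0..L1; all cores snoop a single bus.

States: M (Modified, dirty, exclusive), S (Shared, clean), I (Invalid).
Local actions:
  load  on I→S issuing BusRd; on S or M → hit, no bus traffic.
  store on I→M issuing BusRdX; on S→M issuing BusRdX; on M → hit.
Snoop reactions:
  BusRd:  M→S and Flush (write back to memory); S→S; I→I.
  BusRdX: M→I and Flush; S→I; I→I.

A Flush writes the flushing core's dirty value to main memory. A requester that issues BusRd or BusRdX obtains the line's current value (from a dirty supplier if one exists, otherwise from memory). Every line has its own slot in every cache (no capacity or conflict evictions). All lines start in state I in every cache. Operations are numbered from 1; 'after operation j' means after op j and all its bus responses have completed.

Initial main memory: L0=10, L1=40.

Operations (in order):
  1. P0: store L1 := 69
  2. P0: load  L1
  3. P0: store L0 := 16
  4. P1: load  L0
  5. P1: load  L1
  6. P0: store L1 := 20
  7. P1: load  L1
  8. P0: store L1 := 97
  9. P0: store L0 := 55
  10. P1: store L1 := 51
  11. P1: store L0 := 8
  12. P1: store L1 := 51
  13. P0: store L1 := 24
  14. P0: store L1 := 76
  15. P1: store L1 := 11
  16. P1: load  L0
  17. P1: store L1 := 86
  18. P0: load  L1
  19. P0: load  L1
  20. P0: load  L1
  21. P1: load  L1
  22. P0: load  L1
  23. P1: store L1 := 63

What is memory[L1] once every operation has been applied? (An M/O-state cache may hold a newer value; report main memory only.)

memory[L1] = 86

step 1: P0: store L1 := 69  ⟶  MI  (L1)  txn=BusRdX  M[L1]=40
step 2: P0: load  L1  ⟶  MI  (L1)  txn=∅  M[L1]=40
step 3: P0: store L0 := 16  ⟶  MI  (L0)  txn=BusRdX  M[L0]=10
step 4: P1: load  L0  ⟶  SS  (L0)  txn=BusRd+Flush  M[L0]=16
step 5: P1: load  L1  ⟶  SS  (L1)  txn=BusRd+Flush  M[L1]=69
step 6: P0: store L1 := 20  ⟶  MI  (L1)  txn=BusRdX  M[L1]=69
step 7: P1: load  L1  ⟶  SS  (L1)  txn=BusRd+Flush  M[L1]=20
step 8: P0: store L1 := 97  ⟶  MI  (L1)  txn=BusRdX  M[L1]=20
step 9: P0: store L0 := 55  ⟶  MI  (L0)  txn=BusRdX  M[L0]=16
step 10: P1: store L1 := 51  ⟶  IM  (L1)  txn=BusRdX+Flush  M[L1]=97
step 11: P1: store L0 := 8  ⟶  IM  (L0)  txn=BusRdX+Flush  M[L0]=55
step 12: P1: store L1 := 51  ⟶  IM  (L1)  txn=∅  M[L1]=97
step 13: P0: store L1 := 24  ⟶  MI  (L1)  txn=BusRdX+Flush  M[L1]=51
step 14: P0: store L1 := 76  ⟶  MI  (L1)  txn=∅  M[L1]=51
step 15: P1: store L1 := 11  ⟶  IM  (L1)  txn=BusRdX+Flush  M[L1]=76
step 16: P1: load  L0  ⟶  IM  (L0)  txn=∅  M[L0]=55
step 17: P1: store L1 := 86  ⟶  IM  (L1)  txn=∅  M[L1]=76
step 18: P0: load  L1  ⟶  SS  (L1)  txn=BusRd+Flush  M[L1]=86
step 19: P0: load  L1  ⟶  SS  (L1)  txn=∅  M[L1]=86
step 20: P0: load  L1  ⟶  SS  (L1)  txn=∅  M[L1]=86
step 21: P1: load  L1  ⟶  SS  (L1)  txn=∅  M[L1]=86
step 22: P0: load  L1  ⟶  SS  (L1)  txn=∅  M[L1]=86
step 23: P1: store L1 := 63  ⟶  IM  (L1)  txn=BusRdX  M[L1]=86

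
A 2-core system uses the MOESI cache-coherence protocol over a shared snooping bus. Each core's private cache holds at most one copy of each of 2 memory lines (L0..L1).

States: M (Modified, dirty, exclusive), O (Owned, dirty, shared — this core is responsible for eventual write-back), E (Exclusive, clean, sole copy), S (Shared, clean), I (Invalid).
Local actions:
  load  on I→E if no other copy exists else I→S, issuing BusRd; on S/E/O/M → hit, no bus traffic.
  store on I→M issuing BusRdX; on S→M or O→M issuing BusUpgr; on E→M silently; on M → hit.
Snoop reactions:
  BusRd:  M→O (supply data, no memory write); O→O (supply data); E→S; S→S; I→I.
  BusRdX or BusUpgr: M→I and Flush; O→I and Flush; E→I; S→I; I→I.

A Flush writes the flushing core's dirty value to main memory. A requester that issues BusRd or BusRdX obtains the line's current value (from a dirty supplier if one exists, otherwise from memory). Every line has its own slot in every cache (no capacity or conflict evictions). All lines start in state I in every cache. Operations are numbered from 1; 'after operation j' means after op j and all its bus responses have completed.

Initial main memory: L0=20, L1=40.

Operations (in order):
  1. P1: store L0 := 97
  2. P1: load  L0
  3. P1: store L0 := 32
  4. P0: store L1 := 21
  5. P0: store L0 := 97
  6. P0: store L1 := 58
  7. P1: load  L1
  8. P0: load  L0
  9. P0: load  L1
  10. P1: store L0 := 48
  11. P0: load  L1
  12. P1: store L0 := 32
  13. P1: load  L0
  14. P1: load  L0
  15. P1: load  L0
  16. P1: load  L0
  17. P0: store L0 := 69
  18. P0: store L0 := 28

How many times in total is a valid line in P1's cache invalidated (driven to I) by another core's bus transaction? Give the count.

step 1: P1: store L0 := 97  ⟶  IM  (L0)  txn=BusRdX  M[L0]=20
step 2: P1: load  L0  ⟶  IM  (L0)  txn=∅  M[L0]=20
step 3: P1: store L0 := 32  ⟶  IM  (L0)  txn=∅  M[L0]=20
step 4: P0: store L1 := 21  ⟶  MI  (L1)  txn=BusRdX  M[L1]=40
step 5: P0: store L0 := 97  ⟶  MI  (L0)  txn=BusRdX+Flush  M[L0]=32
step 6: P0: store L1 := 58  ⟶  MI  (L1)  txn=∅  M[L1]=40
step 7: P1: load  L1  ⟶  OS  (L1)  txn=BusRd  M[L1]=40
step 8: P0: load  L0  ⟶  MI  (L0)  txn=∅  M[L0]=32
step 9: P0: load  L1  ⟶  OS  (L1)  txn=∅  M[L1]=40
step 10: P1: store L0 := 48  ⟶  IM  (L0)  txn=BusRdX+Flush  M[L0]=97
step 11: P0: load  L1  ⟶  OS  (L1)  txn=∅  M[L1]=40
step 12: P1: store L0 := 32  ⟶  IM  (L0)  txn=∅  M[L0]=97
step 13: P1: load  L0  ⟶  IM  (L0)  txn=∅  M[L0]=97
step 14: P1: load  L0  ⟶  IM  (L0)  txn=∅  M[L0]=97
step 15: P1: load  L0  ⟶  IM  (L0)  txn=∅  M[L0]=97
step 16: P1: load  L0  ⟶  IM  (L0)  txn=∅  M[L0]=97
step 17: P0: store L0 := 69  ⟶  MI  (L0)  txn=BusRdX+Flush  M[L0]=32
step 18: P0: store L0 := 28  ⟶  MI  (L0)  txn=∅  M[L0]=32

invalidations = 2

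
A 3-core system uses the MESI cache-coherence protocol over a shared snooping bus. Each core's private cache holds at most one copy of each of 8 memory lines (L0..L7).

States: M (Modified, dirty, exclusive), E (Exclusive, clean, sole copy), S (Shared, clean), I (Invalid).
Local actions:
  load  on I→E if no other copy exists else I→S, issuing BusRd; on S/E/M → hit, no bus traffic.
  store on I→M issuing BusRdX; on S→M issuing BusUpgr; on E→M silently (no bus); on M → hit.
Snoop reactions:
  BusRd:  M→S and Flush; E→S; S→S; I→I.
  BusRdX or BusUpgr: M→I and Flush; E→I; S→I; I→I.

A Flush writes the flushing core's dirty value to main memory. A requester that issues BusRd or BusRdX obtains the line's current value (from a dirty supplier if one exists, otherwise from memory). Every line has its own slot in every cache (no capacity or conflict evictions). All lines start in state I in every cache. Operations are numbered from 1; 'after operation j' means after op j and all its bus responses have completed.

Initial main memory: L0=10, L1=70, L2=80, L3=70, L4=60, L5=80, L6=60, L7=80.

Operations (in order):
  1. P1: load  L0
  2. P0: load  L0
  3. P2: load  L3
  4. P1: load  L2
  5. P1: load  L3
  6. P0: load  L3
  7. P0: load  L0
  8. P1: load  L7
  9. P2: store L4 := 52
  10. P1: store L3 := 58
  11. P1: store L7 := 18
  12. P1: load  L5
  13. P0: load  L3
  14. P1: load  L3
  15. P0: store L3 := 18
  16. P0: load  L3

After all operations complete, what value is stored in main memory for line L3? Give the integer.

[1] P1: load  L0 | P0:I, P1:E(10), P2:I | bus: BusRd
[2] P0: load  L0 | P0:S(10), P1:S(10), P2:I | bus: BusRd
[3] P2: load  L3 | P0:I, P1:I, P2:E(70) | bus: BusRd
[4] P1: load  L2 | P0:I, P1:E(80), P2:I | bus: BusRd
[5] P1: load  L3 | P0:I, P1:S(70), P2:S(70) | bus: BusRd
[6] P0: load  L3 | P0:S(70), P1:S(70), P2:S(70) | bus: BusRd
[7] P0: load  L0 | P0:S(10), P1:S(10), P2:I | bus: none
[8] P1: load  L7 | P0:I, P1:E(80), P2:I | bus: BusRd
[9] P2: store L4 := 52 | P0:I, P1:I, P2:M(52) | bus: BusRdX
[10] P1: store L3 := 58 | P0:I, P1:M(58), P2:I | bus: BusUpgr
[11] P1: store L7 := 18 | P0:I, P1:M(18), P2:I | bus: none
[12] P1: load  L5 | P0:I, P1:E(80), P2:I | bus: BusRd
[13] P0: load  L3 | P0:S(58), P1:S(58), P2:I | bus: BusRd,Flush
[14] P1: load  L3 | P0:S(58), P1:S(58), P2:I | bus: none
[15] P0: store L3 := 18 | P0:M(18), P1:I, P2:I | bus: BusUpgr
[16] P0: load  L3 | P0:M(18), P1:I, P2:I | bus: none

memory[L3] = 58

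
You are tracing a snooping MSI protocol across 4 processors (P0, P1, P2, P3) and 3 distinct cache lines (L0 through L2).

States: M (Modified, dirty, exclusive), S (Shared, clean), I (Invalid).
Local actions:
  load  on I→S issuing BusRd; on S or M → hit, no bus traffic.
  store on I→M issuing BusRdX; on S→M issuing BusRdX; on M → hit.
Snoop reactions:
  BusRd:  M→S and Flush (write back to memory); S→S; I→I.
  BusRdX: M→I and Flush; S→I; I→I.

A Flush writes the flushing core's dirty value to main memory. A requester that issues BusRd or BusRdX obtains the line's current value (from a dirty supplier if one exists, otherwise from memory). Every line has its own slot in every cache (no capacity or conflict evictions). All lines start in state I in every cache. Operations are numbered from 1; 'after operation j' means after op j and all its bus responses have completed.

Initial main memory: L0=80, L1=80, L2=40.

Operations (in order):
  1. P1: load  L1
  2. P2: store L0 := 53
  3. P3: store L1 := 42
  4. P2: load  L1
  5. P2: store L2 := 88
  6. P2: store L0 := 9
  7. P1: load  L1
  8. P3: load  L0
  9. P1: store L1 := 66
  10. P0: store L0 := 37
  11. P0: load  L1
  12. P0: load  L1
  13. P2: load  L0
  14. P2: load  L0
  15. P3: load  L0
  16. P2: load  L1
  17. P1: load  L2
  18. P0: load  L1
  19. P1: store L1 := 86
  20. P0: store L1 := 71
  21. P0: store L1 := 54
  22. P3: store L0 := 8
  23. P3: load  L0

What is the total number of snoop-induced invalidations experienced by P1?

invalidations = 2

  op1 P1: load  L1 → I/S/I/I on L1; bus BusRd; mem=80
  op2 P2: store L0 := 53 → I/I/M/I on L0; bus BusRdX; mem=80
  op3 P3: store L1 := 42 → I/I/I/M on L1; bus BusRdX; mem=80
  op4 P2: load  L1 → I/I/S/S on L1; bus BusRd Flush; mem=42
  op5 P2: store L2 := 88 → I/I/M/I on L2; bus BusRdX; mem=40
  op6 P2: store L0 := 9 → I/I/M/I on L0; bus (none); mem=80
  op7 P1: load  L1 → I/S/S/S on L1; bus BusRd; mem=42
  op8 P3: load  L0 → I/I/S/S on L0; bus BusRd Flush; mem=9
  op9 P1: store L1 := 66 → I/M/I/I on L1; bus BusRdX; mem=42
  op10 P0: store L0 := 37 → M/I/I/I on L0; bus BusRdX; mem=9
  op11 P0: load  L1 → S/S/I/I on L1; bus BusRd Flush; mem=66
  op12 P0: load  L1 → S/S/I/I on L1; bus (none); mem=66
  op13 P2: load  L0 → S/I/S/I on L0; bus BusRd Flush; mem=37
  op14 P2: load  L0 → S/I/S/I on L0; bus (none); mem=37
  op15 P3: load  L0 → S/I/S/S on L0; bus BusRd; mem=37
  op16 P2: load  L1 → S/S/S/I on L1; bus BusRd; mem=66
  op17 P1: load  L2 → I/S/S/I on L2; bus BusRd Flush; mem=88
  op18 P0: load  L1 → S/S/S/I on L1; bus (none); mem=66
  op19 P1: store L1 := 86 → I/M/I/I on L1; bus BusRdX; mem=66
  op20 P0: store L1 := 71 → M/I/I/I on L1; bus BusRdX Flush; mem=86
  op21 P0: store L1 := 54 → M/I/I/I on L1; bus (none); mem=86
  op22 P3: store L0 := 8 → I/I/I/M on L0; bus BusRdX; mem=37
  op23 P3: load  L0 → I/I/I/M on L0; bus (none); mem=37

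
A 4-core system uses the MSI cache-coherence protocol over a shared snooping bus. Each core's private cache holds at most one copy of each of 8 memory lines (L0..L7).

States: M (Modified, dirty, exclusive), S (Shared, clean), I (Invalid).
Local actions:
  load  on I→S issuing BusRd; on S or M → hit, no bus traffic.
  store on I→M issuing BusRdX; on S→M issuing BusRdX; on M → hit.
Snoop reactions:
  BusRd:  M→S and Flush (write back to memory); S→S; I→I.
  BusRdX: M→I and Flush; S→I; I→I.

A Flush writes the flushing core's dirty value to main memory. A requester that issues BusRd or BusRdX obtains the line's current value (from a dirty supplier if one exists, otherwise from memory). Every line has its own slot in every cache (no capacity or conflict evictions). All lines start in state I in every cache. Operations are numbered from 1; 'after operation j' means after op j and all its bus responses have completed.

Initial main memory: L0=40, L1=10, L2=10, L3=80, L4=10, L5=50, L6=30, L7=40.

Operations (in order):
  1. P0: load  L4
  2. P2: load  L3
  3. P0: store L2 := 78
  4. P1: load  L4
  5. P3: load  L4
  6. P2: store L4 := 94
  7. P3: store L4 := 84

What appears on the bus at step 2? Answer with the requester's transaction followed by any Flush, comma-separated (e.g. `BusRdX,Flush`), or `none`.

bus = BusRd

  op1 P0: load  L4 → S/I/I/I on L4; bus BusRd; mem=10
  op2 P2: load  L3 → I/I/S/I on L3; bus BusRd; mem=80
  op3 P0: store L2 := 78 → M/I/I/I on L2; bus BusRdX; mem=10
  op4 P1: load  L4 → S/S/I/I on L4; bus BusRd; mem=10
  op5 P3: load  L4 → S/S/I/S on L4; bus BusRd; mem=10
  op6 P2: store L4 := 94 → I/I/M/I on L4; bus BusRdX; mem=10
  op7 P3: store L4 := 84 → I/I/I/M on L4; bus BusRdX Flush; mem=94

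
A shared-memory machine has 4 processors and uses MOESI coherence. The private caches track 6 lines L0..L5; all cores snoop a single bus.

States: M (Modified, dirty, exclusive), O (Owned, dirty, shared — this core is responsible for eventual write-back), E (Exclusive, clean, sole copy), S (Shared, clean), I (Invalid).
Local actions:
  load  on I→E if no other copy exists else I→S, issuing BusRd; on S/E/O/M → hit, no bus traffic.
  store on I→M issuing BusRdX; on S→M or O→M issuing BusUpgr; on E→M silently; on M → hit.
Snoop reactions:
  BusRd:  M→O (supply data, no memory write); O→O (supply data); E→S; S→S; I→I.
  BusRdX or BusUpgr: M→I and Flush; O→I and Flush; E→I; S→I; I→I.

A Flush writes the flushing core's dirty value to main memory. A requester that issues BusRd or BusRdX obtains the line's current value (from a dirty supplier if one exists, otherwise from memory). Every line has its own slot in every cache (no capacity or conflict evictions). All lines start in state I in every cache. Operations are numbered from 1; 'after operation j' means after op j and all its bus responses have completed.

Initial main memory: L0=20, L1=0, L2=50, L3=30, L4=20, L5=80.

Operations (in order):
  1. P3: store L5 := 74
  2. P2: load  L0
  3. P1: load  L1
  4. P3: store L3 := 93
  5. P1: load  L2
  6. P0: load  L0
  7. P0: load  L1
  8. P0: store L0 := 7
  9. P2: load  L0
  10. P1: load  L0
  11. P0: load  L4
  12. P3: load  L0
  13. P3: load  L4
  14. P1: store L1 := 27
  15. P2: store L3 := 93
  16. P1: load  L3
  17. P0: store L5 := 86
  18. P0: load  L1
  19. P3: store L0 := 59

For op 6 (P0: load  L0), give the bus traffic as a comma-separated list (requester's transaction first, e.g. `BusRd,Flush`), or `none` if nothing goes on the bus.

bus = BusRd

  op1 P3: store L5 := 74 → I/I/I/M on L5; bus BusRdX; mem=80
  op2 P2: load  L0 → I/I/E/I on L0; bus BusRd; mem=20
  op3 P1: load  L1 → I/E/I/I on L1; bus BusRd; mem=0
  op4 P3: store L3 := 93 → I/I/I/M on L3; bus BusRdX; mem=30
  op5 P1: load  L2 → I/E/I/I on L2; bus BusRd; mem=50
  op6 P0: load  L0 → S/I/S/I on L0; bus BusRd; mem=20
  op7 P0: load  L1 → S/S/I/I on L1; bus BusRd; mem=0
  op8 P0: store L0 := 7 → M/I/I/I on L0; bus BusUpgr; mem=20
  op9 P2: load  L0 → O/I/S/I on L0; bus BusRd; mem=20
  op10 P1: load  L0 → O/S/S/I on L0; bus BusRd; mem=20
  op11 P0: load  L4 → E/I/I/I on L4; bus BusRd; mem=20
  op12 P3: load  L0 → O/S/S/S on L0; bus BusRd; mem=20
  op13 P3: load  L4 → S/I/I/S on L4; bus BusRd; mem=20
  op14 P1: store L1 := 27 → I/M/I/I on L1; bus BusUpgr; mem=0
  op15 P2: store L3 := 93 → I/I/M/I on L3; bus BusRdX Flush; mem=93
  op16 P1: load  L3 → I/S/O/I on L3; bus BusRd; mem=93
  op17 P0: store L5 := 86 → M/I/I/I on L5; bus BusRdX Flush; mem=74
  op18 P0: load  L1 → S/O/I/I on L1; bus BusRd; mem=0
  op19 P3: store L0 := 59 → I/I/I/M on L0; bus BusUpgr Flush; mem=7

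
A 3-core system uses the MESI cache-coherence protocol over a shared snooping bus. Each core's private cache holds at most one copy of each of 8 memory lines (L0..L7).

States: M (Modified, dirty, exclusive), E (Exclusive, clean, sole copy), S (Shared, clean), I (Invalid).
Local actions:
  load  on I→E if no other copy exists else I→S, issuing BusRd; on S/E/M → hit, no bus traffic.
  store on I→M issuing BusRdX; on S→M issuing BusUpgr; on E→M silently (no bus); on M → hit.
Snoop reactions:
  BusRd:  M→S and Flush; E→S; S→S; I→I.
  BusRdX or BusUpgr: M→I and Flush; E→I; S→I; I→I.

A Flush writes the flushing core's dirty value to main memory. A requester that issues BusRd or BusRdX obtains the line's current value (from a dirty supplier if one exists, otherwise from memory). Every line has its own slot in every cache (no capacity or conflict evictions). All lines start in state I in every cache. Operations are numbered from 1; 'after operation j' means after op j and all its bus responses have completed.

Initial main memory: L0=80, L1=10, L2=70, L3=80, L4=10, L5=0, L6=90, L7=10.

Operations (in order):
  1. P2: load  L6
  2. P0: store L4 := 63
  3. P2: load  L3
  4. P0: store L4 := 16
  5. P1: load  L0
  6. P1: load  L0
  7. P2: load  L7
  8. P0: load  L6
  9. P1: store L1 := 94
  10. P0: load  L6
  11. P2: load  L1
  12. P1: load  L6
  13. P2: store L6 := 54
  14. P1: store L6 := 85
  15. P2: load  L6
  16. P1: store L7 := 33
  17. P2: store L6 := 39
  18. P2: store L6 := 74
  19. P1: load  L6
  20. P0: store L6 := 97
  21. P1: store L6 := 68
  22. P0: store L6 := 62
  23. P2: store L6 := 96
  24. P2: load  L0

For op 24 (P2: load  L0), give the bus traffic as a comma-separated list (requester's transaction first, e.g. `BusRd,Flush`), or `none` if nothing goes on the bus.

1. P2: load  L6  bus=[BusRd]  L6: P0=I P1=I P2=E  mem[L6]=90
2. P0: store L4 := 63  bus=[BusRdX]  L4: P0=M P1=I P2=I  mem[L4]=10
3. P2: load  L3  bus=[BusRd]  L3: P0=I P1=I P2=E  mem[L3]=80
4. P0: store L4 := 16  bus=[-]  L4: P0=M P1=I P2=I  mem[L4]=10
5. P1: load  L0  bus=[BusRd]  L0: P0=I P1=E P2=I  mem[L0]=80
6. P1: load  L0  bus=[-]  L0: P0=I P1=E P2=I  mem[L0]=80
7. P2: load  L7  bus=[BusRd]  L7: P0=I P1=I P2=E  mem[L7]=10
8. P0: load  L6  bus=[BusRd]  L6: P0=S P1=I P2=S  mem[L6]=90
9. P1: store L1 := 94  bus=[BusRdX]  L1: P0=I P1=M P2=I  mem[L1]=10
10. P0: load  L6  bus=[-]  L6: P0=S P1=I P2=S  mem[L6]=90
11. P2: load  L1  bus=[BusRd,Flush]  L1: P0=I P1=S P2=S  mem[L1]=94
12. P1: load  L6  bus=[BusRd]  L6: P0=S P1=S P2=S  mem[L6]=90
13. P2: store L6 := 54  bus=[BusUpgr]  L6: P0=I P1=I P2=M  mem[L6]=90
14. P1: store L6 := 85  bus=[BusRdX,Flush]  L6: P0=I P1=M P2=I  mem[L6]=54
15. P2: load  L6  bus=[BusRd,Flush]  L6: P0=I P1=S P2=S  mem[L6]=85
16. P1: store L7 := 33  bus=[BusRdX]  L7: P0=I P1=M P2=I  mem[L7]=10
17. P2: store L6 := 39  bus=[BusUpgr]  L6: P0=I P1=I P2=M  mem[L6]=85
18. P2: store L6 := 74  bus=[-]  L6: P0=I P1=I P2=M  mem[L6]=85
19. P1: load  L6  bus=[BusRd,Flush]  L6: P0=I P1=S P2=S  mem[L6]=74
20. P0: store L6 := 97  bus=[BusRdX]  L6: P0=M P1=I P2=I  mem[L6]=74
21. P1: store L6 := 68  bus=[BusRdX,Flush]  L6: P0=I P1=M P2=I  mem[L6]=97
22. P0: store L6 := 62  bus=[BusRdX,Flush]  L6: P0=M P1=I P2=I  mem[L6]=68
23. P2: store L6 := 96  bus=[BusRdX,Flush]  L6: P0=I P1=I P2=M  mem[L6]=62
24. P2: load  L0  bus=[BusRd]  L0: P0=I P1=S P2=S  mem[L0]=80

bus = BusRd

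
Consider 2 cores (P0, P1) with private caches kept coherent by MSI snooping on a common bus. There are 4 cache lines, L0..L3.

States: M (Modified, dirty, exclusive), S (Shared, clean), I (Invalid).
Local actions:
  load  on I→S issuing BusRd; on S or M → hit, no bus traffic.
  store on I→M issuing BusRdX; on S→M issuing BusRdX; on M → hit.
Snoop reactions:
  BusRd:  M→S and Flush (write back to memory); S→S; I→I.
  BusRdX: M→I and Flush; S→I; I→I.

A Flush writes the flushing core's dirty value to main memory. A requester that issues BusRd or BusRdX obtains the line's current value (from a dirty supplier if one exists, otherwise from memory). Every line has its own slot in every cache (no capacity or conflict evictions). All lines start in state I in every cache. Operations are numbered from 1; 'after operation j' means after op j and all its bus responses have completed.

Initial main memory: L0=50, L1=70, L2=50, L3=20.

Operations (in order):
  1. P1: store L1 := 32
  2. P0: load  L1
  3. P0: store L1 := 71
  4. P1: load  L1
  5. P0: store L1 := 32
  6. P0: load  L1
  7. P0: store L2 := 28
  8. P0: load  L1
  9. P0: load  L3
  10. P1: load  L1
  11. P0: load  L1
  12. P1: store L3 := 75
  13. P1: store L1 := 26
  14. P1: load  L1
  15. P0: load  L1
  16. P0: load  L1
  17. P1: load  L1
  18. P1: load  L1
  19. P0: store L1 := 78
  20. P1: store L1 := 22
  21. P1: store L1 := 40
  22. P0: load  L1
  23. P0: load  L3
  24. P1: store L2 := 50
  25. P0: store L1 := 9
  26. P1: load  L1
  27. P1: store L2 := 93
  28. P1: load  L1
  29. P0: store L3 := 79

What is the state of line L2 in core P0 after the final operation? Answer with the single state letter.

[1] P1: store L1 := 32 | P0:I, P1:M(32) | bus: BusRdX
[2] P0: load  L1 | P0:S(32), P1:S(32) | bus: BusRd,Flush
[3] P0: store L1 := 71 | P0:M(71), P1:I | bus: BusRdX
[4] P1: load  L1 | P0:S(71), P1:S(71) | bus: BusRd,Flush
[5] P0: store L1 := 32 | P0:M(32), P1:I | bus: BusRdX
[6] P0: load  L1 | P0:M(32), P1:I | bus: none
[7] P0: store L2 := 28 | P0:M(28), P1:I | bus: BusRdX
[8] P0: load  L1 | P0:M(32), P1:I | bus: none
[9] P0: load  L3 | P0:S(20), P1:I | bus: BusRd
[10] P1: load  L1 | P0:S(32), P1:S(32) | bus: BusRd,Flush
[11] P0: load  L1 | P0:S(32), P1:S(32) | bus: none
[12] P1: store L3 := 75 | P0:I, P1:M(75) | bus: BusRdX
[13] P1: store L1 := 26 | P0:I, P1:M(26) | bus: BusRdX
[14] P1: load  L1 | P0:I, P1:M(26) | bus: none
[15] P0: load  L1 | P0:S(26), P1:S(26) | bus: BusRd,Flush
[16] P0: load  L1 | P0:S(26), P1:S(26) | bus: none
[17] P1: load  L1 | P0:S(26), P1:S(26) | bus: none
[18] P1: load  L1 | P0:S(26), P1:S(26) | bus: none
[19] P0: store L1 := 78 | P0:M(78), P1:I | bus: BusRdX
[20] P1: store L1 := 22 | P0:I, P1:M(22) | bus: BusRdX,Flush
[21] P1: store L1 := 40 | P0:I, P1:M(40) | bus: none
[22] P0: load  L1 | P0:S(40), P1:S(40) | bus: BusRd,Flush
[23] P0: load  L3 | P0:S(75), P1:S(75) | bus: BusRd,Flush
[24] P1: store L2 := 50 | P0:I, P1:M(50) | bus: BusRdX,Flush
[25] P0: store L1 := 9 | P0:M(9), P1:I | bus: BusRdX
[26] P1: load  L1 | P0:S(9), P1:S(9) | bus: BusRd,Flush
[27] P1: store L2 := 93 | P0:I, P1:M(93) | bus: none
[28] P1: load  L1 | P0:S(9), P1:S(9) | bus: none
[29] P0: store L3 := 79 | P0:M(79), P1:I | bus: BusRdX

state = I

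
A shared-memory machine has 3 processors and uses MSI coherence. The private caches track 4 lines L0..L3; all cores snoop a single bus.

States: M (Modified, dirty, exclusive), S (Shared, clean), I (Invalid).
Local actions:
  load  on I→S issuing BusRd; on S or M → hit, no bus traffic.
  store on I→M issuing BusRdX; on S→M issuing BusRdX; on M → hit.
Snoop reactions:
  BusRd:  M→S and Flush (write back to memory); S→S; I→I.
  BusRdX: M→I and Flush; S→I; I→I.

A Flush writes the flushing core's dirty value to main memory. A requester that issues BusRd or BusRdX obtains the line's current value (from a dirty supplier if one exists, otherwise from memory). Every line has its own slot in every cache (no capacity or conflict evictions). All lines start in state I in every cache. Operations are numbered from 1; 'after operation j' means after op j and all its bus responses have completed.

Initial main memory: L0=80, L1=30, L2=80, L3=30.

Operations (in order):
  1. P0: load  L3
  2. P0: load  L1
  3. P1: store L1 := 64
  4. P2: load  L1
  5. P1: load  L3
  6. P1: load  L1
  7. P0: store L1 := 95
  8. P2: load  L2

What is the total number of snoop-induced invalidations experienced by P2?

  op1 P0: load  L3 → S/I/I on L3; bus BusRd; mem=30
  op2 P0: load  L1 → S/I/I on L1; bus BusRd; mem=30
  op3 P1: store L1 := 64 → I/M/I on L1; bus BusRdX; mem=30
  op4 P2: load  L1 → I/S/S on L1; bus BusRd Flush; mem=64
  op5 P1: load  L3 → S/S/I on L3; bus BusRd; mem=30
  op6 P1: load  L1 → I/S/S on L1; bus (none); mem=64
  op7 P0: store L1 := 95 → M/I/I on L1; bus BusRdX; mem=64
  op8 P2: load  L2 → I/I/S on L2; bus BusRd; mem=80

invalidations = 1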